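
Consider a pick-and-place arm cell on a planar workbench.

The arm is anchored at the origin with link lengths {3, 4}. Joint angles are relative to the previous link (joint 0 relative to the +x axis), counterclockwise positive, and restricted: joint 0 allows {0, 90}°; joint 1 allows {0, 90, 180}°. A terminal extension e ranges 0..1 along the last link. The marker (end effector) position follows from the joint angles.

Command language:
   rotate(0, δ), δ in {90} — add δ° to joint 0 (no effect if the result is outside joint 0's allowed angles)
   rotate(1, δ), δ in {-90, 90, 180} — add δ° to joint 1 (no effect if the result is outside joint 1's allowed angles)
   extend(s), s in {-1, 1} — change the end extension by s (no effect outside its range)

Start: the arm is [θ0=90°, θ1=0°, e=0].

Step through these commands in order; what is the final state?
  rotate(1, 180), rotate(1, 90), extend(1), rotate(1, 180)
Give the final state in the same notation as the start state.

[θ0=90°, θ1=0°, e=1]

initial: [θ0=90°, θ1=0°, e=0]
1. rotate(1, 180) → [θ0=90°, θ1=180°, e=0]
2. rotate(1, 90) → [θ0=90°, θ1=180°, e=0]
3. extend(1) → [θ0=90°, θ1=180°, e=1]
4. rotate(1, 180) → [θ0=90°, θ1=0°, e=1]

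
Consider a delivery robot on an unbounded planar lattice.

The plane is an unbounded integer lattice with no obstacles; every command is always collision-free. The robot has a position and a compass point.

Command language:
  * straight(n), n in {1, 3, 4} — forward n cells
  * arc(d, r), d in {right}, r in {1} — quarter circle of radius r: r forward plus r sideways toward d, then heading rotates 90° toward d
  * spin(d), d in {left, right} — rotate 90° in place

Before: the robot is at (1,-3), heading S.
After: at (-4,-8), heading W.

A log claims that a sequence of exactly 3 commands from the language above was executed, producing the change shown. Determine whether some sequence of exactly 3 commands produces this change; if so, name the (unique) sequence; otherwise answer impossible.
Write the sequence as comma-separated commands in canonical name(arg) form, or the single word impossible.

key: position moved to (-4,-8) AND the heading swung to W — translation plus rotation needed
from: at (1,-3), heading S
1. straight(4) → at (1,-7), heading S
2. arc(right, 1) → at (0,-8), heading W
3. straight(4) → at (-4,-8), heading W
all 216 alternatives checked — unique.

straight(4), arc(right, 1), straight(4)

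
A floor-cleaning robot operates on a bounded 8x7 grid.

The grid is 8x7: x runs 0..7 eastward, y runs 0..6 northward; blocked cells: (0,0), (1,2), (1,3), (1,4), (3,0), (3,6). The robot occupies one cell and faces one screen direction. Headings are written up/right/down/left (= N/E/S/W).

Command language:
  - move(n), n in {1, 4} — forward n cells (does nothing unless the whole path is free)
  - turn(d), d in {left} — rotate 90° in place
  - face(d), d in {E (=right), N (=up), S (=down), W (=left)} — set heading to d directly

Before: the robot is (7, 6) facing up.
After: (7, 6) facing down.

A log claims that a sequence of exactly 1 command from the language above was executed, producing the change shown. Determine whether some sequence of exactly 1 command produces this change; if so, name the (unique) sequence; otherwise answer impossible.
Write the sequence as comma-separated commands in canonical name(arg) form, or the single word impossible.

key: (7,6) unchanged — the single command moves nothing
from: (7, 6) facing up
t=1 face(S) ⇒ (7, 6) facing down
no other 1-command option fits: unique.

face(S)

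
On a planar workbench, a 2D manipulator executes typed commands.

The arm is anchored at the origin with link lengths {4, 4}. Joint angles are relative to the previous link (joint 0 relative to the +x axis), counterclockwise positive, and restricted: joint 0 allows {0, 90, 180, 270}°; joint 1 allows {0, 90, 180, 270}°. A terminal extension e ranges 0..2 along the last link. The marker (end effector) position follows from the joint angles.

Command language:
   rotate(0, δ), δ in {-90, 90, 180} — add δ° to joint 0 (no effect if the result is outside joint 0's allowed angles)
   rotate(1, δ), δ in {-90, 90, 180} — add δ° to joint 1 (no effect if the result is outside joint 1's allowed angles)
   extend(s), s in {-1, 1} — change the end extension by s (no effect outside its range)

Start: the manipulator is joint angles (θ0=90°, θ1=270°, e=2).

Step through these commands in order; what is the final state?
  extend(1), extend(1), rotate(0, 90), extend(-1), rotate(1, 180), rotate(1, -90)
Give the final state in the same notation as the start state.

joint angles (θ0=180°, θ1=0°, e=1)

initial: joint angles (θ0=90°, θ1=270°, e=2)
[1] after extend(1): joint angles (θ0=90°, θ1=270°, e=2)
[2] after extend(1): joint angles (θ0=90°, θ1=270°, e=2)
[3] after rotate(0, 90): joint angles (θ0=180°, θ1=270°, e=2)
[4] after extend(-1): joint angles (θ0=180°, θ1=270°, e=1)
[5] after rotate(1, 180): joint angles (θ0=180°, θ1=90°, e=1)
[6] after rotate(1, -90): joint angles (θ0=180°, θ1=0°, e=1)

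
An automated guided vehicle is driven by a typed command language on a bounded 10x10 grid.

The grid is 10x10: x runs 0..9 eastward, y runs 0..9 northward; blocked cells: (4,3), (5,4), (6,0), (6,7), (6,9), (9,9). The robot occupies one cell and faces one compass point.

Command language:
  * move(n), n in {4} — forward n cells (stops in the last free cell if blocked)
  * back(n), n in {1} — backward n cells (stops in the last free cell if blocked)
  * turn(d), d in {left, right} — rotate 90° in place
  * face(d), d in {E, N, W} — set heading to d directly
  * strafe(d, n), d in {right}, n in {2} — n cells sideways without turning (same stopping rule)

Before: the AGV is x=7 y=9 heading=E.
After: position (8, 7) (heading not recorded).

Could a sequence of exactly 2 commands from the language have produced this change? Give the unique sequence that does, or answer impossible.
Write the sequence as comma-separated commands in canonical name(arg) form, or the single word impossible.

key: move(4) is stopped early by the blocked cell at (9,9)
from: x=7 y=9 heading=E
1. move(4) → x=8 y=9 heading=E
2. strafe(right, 2) → x=8 y=7 heading=E
uniquely the one of 64 2-step routes that fits.

move(4), strafe(right, 2)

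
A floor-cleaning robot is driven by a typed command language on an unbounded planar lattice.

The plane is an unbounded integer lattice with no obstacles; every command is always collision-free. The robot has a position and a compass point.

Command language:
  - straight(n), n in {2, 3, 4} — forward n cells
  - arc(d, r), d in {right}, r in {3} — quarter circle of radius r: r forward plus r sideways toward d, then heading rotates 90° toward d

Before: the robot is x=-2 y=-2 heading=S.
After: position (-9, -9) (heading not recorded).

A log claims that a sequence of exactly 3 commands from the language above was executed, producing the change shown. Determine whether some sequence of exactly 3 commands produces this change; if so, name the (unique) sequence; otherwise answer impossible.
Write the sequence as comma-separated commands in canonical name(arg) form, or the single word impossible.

from: x=-2 y=-2 heading=S
[1] after straight(4): x=-2 y=-6 heading=S
[2] after arc(right, 3): x=-5 y=-9 heading=W
[3] after straight(4): x=-9 y=-9 heading=W
all 64 alternatives checked — unique.

straight(4), arc(right, 3), straight(4)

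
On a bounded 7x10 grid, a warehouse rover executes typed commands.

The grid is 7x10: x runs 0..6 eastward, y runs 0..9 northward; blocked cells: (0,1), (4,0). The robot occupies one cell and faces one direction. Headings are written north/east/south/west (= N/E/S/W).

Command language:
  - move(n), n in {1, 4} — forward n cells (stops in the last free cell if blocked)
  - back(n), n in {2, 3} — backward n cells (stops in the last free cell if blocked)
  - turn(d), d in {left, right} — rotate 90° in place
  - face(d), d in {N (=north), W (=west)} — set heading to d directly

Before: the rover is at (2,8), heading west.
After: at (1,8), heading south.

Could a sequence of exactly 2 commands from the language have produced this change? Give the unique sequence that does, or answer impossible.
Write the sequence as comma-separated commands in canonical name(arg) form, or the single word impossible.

key: cell and facing (now S) both changed — the 2 commands mix motion and turning
begin: at (2,8), heading west
[1] after move(1): at (1,8), heading west
[2] after turn(left): at (1,8), heading south
no other 2-command option fits: unique.

move(1), turn(left)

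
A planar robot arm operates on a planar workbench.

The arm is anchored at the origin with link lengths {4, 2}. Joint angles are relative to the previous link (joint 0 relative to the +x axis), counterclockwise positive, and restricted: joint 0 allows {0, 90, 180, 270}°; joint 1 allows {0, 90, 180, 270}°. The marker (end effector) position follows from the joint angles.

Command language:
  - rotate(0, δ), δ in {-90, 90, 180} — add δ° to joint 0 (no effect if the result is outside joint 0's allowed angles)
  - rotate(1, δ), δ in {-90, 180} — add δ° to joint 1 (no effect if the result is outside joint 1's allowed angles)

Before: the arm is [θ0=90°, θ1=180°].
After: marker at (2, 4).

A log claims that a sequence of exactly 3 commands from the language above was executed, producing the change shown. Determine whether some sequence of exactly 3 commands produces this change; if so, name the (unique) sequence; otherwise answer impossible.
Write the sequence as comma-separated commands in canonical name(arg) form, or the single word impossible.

initial: [θ0=90°, θ1=180°]
[1] after rotate(1, -90): [θ0=90°, θ1=90°]
[2] after rotate(1, -90): [θ0=90°, θ1=0°]
[3] after rotate(1, -90): [θ0=90°, θ1=270°]
uniquely the one of 125 3-step routes that fits.

rotate(1, -90), rotate(1, -90), rotate(1, -90)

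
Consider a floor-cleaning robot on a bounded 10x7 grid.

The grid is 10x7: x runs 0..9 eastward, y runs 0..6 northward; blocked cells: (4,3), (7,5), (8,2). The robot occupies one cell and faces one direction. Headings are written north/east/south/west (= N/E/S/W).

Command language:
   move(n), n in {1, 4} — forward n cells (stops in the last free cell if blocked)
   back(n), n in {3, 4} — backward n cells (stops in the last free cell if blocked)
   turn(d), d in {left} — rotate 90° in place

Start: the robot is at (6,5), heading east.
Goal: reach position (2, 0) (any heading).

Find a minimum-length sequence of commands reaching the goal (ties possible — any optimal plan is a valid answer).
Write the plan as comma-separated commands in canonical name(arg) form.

start: at (6,5), heading east
[1] after back(4): at (2,5), heading east
[2] after turn(left): at (2,5), heading north
[3] after back(4): at (2,1), heading north
[4] after back(4): at (2,0), heading north
shorter routes all fall short; 4 is best.

back(4), turn(left), back(4), back(4)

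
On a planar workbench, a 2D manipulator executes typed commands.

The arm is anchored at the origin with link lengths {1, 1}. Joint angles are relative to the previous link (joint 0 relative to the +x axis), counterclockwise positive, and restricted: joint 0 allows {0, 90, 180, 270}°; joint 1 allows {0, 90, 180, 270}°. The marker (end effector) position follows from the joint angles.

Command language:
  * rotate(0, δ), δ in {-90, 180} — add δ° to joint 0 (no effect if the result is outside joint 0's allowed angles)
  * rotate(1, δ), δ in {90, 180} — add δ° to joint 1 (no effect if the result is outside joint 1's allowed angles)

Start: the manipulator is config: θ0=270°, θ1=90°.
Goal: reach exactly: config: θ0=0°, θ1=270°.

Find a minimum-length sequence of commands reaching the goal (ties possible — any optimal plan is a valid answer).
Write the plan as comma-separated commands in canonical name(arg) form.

rotate(1, 180), rotate(0, 180), rotate(0, -90)

begin: config: θ0=270°, θ1=90°
[1] after rotate(1, 180): config: θ0=270°, θ1=270°
[2] after rotate(0, 180): config: θ0=90°, θ1=270°
[3] after rotate(0, -90): config: θ0=0°, θ1=270°
minimal: 3 command(s), checked below 3.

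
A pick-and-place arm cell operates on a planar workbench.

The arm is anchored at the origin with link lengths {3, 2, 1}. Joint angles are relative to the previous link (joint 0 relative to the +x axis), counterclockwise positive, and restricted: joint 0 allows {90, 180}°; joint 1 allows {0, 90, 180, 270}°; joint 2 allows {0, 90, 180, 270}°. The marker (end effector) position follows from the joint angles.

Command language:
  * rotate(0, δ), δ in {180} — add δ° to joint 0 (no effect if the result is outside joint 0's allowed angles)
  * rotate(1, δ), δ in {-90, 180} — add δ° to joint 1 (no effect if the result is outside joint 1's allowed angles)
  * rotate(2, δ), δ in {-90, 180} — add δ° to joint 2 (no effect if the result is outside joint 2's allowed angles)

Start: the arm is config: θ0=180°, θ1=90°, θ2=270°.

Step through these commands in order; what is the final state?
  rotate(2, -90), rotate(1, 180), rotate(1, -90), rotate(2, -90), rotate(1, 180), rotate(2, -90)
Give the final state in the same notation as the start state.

config: θ0=180°, θ1=0°, θ2=0°

start: config: θ0=180°, θ1=90°, θ2=270°
1. rotate(2, -90) → config: θ0=180°, θ1=90°, θ2=180°
2. rotate(1, 180) → config: θ0=180°, θ1=270°, θ2=180°
3. rotate(1, -90) → config: θ0=180°, θ1=180°, θ2=180°
4. rotate(2, -90) → config: θ0=180°, θ1=180°, θ2=90°
5. rotate(1, 180) → config: θ0=180°, θ1=0°, θ2=90°
6. rotate(2, -90) → config: θ0=180°, θ1=0°, θ2=0°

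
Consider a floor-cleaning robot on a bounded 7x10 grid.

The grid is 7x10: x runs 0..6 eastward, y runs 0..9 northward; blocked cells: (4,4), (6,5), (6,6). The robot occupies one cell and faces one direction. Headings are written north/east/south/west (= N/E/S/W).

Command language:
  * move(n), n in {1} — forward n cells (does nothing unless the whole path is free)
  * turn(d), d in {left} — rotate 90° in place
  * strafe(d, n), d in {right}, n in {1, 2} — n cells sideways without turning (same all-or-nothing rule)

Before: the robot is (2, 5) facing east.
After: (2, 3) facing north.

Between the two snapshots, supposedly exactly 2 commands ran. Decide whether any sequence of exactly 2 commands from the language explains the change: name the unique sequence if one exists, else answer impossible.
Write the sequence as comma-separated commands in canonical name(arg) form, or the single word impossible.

strafe(right, 2), turn(left)

key: cell and facing (now N) both changed — the 2 commands mix motion and turning
initial: (2, 5) facing east
1. strafe(right, 2) → (2, 3) facing east
2. turn(left) → (2, 3) facing north
uniquely the one of 16 2-step routes that fits.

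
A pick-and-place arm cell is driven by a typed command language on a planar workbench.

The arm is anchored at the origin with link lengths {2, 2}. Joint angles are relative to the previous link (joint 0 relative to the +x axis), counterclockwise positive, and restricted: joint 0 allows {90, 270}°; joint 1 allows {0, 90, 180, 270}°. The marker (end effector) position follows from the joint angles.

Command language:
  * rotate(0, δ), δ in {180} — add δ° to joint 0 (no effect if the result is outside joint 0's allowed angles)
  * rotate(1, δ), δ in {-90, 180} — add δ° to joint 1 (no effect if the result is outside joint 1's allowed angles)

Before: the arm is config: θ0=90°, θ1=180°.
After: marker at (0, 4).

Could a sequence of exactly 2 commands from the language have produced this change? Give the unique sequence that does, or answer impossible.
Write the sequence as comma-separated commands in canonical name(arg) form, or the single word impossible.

initial: config: θ0=90°, θ1=180°
1. rotate(1, -90) → config: θ0=90°, θ1=90°
2. rotate(1, -90) → config: θ0=90°, θ1=0°
all 9 alternatives checked — unique.

rotate(1, -90), rotate(1, -90)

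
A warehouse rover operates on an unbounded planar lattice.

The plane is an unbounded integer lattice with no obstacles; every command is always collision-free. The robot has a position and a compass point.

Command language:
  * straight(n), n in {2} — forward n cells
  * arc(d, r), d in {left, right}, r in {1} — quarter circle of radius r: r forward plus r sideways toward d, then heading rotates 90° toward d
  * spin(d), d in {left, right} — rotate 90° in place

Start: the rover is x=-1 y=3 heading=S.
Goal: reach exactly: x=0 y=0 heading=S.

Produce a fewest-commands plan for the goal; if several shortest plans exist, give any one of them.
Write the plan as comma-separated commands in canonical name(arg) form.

begin: x=-1 y=3 heading=S
step 1 (spin(left)): x=-1 y=3 heading=E
step 2 (arc(right, 1)): x=0 y=2 heading=S
step 3 (straight(2)): x=0 y=0 heading=S
shorter routes all fall short; 3 is best.

spin(left), arc(right, 1), straight(2)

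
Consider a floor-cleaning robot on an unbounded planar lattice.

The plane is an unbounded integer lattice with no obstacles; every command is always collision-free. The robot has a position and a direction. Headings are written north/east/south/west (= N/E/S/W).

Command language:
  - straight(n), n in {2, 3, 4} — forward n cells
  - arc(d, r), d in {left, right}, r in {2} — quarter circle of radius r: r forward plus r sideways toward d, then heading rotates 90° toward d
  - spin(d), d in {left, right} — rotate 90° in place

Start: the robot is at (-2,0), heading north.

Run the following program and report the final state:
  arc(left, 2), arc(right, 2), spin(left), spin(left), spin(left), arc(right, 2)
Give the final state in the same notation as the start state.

at (-4,2), heading south

start: at (-2,0), heading north
1. arc(left, 2) → at (-4,2), heading west
2. arc(right, 2) → at (-6,4), heading north
3. spin(left) → at (-6,4), heading west
4. spin(left) → at (-6,4), heading south
5. spin(left) → at (-6,4), heading east
6. arc(right, 2) → at (-4,2), heading south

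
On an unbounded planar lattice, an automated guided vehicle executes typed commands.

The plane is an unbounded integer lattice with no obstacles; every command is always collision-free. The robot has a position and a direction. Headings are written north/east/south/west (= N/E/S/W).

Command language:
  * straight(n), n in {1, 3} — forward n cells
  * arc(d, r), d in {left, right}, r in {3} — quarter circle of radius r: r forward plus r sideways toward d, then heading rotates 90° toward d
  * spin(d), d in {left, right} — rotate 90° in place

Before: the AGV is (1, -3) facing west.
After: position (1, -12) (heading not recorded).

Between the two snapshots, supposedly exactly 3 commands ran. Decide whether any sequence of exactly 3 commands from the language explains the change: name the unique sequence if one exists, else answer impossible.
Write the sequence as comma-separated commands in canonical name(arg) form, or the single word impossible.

arc(left, 3), straight(3), arc(left, 3)

from: (1, -3) facing west
t=1 arc(left, 3) ⇒ (-2, -6) facing south
t=2 straight(3) ⇒ (-2, -9) facing south
t=3 arc(left, 3) ⇒ (1, -12) facing east
all 216 alternatives checked — unique.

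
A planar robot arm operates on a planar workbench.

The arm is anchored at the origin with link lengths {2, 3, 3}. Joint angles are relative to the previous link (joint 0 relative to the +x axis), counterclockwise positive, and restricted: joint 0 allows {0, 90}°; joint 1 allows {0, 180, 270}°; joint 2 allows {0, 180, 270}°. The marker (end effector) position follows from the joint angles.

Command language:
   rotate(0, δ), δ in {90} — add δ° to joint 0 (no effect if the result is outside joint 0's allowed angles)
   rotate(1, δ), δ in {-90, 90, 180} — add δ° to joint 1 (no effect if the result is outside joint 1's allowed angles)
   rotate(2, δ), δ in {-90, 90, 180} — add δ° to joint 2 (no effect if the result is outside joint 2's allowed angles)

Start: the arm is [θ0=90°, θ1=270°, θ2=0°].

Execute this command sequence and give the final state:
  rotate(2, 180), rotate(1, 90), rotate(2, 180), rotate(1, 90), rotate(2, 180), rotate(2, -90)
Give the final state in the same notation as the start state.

[θ0=90°, θ1=0°, θ2=180°]

t0: [θ0=90°, θ1=270°, θ2=0°]
t=1 rotate(2, 180) ⇒ [θ0=90°, θ1=270°, θ2=180°]
t=2 rotate(1, 90) ⇒ [θ0=90°, θ1=0°, θ2=180°]
t=3 rotate(2, 180) ⇒ [θ0=90°, θ1=0°, θ2=0°]
t=4 rotate(1, 90) ⇒ [θ0=90°, θ1=0°, θ2=0°]
t=5 rotate(2, 180) ⇒ [θ0=90°, θ1=0°, θ2=180°]
t=6 rotate(2, -90) ⇒ [θ0=90°, θ1=0°, θ2=180°]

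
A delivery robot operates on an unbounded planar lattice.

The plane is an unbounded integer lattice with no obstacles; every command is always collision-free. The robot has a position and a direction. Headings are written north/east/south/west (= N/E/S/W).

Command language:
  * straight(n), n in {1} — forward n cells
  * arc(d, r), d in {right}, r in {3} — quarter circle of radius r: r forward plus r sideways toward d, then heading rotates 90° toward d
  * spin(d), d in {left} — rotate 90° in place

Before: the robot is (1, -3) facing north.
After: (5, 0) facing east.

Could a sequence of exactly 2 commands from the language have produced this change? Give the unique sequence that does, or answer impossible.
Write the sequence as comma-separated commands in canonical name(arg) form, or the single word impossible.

key: position moved to (5,0) AND the heading swung to E — translation plus rotation needed
t0: (1, -3) facing north
t=1 arc(right, 3) ⇒ (4, 0) facing east
t=2 straight(1) ⇒ (5, 0) facing east
no rival 2-sequence matches.

arc(right, 3), straight(1)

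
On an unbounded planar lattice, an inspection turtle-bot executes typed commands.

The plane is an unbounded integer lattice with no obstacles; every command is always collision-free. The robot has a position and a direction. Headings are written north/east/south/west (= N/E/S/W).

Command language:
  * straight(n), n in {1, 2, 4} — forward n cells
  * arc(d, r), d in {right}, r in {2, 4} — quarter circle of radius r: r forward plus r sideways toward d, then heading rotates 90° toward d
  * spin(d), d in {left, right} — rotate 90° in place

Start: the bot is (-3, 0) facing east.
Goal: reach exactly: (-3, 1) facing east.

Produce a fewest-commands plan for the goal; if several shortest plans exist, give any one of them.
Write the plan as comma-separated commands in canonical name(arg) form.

initial: (-3, 0) facing east
t=1 spin(left) ⇒ (-3, 0) facing north
t=2 straight(1) ⇒ (-3, 1) facing north
t=3 spin(right) ⇒ (-3, 1) facing east
shorter routes all fall short; 3 is best.

spin(left), straight(1), spin(right)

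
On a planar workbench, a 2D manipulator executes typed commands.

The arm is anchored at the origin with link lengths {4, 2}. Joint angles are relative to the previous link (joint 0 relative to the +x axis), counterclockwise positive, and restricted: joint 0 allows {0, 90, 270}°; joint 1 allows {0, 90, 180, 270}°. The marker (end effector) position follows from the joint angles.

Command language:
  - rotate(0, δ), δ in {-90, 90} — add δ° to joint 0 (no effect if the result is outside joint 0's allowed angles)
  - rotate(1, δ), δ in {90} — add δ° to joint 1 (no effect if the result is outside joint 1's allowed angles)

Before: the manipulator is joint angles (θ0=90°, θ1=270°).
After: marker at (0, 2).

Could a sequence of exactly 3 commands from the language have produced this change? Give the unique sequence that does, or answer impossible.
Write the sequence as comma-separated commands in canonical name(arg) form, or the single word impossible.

begin: joint angles (θ0=90°, θ1=270°)
t=1 rotate(1, 90) ⇒ joint angles (θ0=90°, θ1=0°)
t=2 rotate(1, 90) ⇒ joint angles (θ0=90°, θ1=90°)
t=3 rotate(1, 90) ⇒ joint angles (θ0=90°, θ1=180°)
no other 3-command option fits: unique.

rotate(1, 90), rotate(1, 90), rotate(1, 90)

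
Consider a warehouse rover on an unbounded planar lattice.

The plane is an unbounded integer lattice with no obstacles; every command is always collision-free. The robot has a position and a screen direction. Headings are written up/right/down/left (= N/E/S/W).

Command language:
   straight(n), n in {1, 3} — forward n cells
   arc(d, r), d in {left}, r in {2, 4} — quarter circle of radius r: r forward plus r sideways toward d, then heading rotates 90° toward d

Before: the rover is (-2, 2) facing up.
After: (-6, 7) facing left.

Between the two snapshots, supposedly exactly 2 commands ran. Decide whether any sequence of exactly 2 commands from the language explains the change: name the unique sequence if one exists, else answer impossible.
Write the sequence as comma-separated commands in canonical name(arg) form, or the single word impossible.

straight(1), arc(left, 4)

key: order matters: swapping straight(1) and arc(left, 4) lands elsewhere
begin: (-2, 2) facing up
step 1 (straight(1)): (-2, 3) facing up
step 2 (arc(left, 4)): (-6, 7) facing left
all 16 alternatives checked — unique.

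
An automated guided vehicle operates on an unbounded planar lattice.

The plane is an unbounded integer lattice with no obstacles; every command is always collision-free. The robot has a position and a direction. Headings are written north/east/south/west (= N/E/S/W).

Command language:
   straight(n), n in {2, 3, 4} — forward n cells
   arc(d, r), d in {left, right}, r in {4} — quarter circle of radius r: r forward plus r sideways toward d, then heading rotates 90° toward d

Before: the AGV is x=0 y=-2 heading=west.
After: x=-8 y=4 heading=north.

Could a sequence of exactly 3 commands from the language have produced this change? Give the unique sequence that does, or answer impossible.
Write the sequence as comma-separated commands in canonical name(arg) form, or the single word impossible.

key: running straight(2) before straight(4) would end elsewhere — order is forced
t0: x=0 y=-2 heading=west
t=1 straight(4) ⇒ x=-4 y=-2 heading=west
t=2 arc(right, 4) ⇒ x=-8 y=2 heading=north
t=3 straight(2) ⇒ x=-8 y=4 heading=north
no rival 3-sequence matches.

straight(4), arc(right, 4), straight(2)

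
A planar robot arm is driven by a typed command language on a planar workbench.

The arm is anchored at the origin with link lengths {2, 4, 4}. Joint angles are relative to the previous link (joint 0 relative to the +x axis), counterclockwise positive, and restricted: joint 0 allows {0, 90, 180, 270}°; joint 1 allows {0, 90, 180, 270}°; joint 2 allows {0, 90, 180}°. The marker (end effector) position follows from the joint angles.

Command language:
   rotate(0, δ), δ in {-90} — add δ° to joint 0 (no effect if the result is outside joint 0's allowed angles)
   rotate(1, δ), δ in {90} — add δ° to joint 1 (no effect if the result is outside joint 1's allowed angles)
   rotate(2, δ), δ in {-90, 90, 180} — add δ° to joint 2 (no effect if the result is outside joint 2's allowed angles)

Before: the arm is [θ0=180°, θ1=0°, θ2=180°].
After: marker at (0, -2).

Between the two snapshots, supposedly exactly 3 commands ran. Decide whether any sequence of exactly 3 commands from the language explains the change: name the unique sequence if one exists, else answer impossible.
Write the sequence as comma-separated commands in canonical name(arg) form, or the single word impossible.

from: [θ0=180°, θ1=0°, θ2=180°]
step 1 (rotate(0, -90)): [θ0=90°, θ1=0°, θ2=180°]
step 2 (rotate(0, -90)): [θ0=0°, θ1=0°, θ2=180°]
step 3 (rotate(0, -90)): [θ0=270°, θ1=0°, θ2=180°]
no rival 3-sequence matches.

rotate(0, -90), rotate(0, -90), rotate(0, -90)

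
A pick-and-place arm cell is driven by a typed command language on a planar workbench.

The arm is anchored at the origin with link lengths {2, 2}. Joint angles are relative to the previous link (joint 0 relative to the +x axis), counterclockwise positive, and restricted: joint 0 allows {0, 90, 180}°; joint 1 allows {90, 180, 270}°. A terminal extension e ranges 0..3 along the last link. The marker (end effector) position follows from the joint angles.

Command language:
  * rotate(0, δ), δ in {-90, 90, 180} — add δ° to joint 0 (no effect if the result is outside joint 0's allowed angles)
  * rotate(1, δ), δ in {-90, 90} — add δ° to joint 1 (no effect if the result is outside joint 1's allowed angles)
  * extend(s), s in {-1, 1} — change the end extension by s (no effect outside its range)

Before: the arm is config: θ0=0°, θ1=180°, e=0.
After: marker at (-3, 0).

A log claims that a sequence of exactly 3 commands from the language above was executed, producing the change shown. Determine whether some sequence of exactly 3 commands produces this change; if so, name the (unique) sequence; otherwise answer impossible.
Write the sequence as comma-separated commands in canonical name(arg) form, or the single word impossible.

extend(1), extend(1), extend(1)

from: config: θ0=0°, θ1=180°, e=0
t=1 extend(1) ⇒ config: θ0=0°, θ1=180°, e=1
t=2 extend(1) ⇒ config: θ0=0°, θ1=180°, e=2
t=3 extend(1) ⇒ config: θ0=0°, θ1=180°, e=3
all 343 alternatives checked — unique.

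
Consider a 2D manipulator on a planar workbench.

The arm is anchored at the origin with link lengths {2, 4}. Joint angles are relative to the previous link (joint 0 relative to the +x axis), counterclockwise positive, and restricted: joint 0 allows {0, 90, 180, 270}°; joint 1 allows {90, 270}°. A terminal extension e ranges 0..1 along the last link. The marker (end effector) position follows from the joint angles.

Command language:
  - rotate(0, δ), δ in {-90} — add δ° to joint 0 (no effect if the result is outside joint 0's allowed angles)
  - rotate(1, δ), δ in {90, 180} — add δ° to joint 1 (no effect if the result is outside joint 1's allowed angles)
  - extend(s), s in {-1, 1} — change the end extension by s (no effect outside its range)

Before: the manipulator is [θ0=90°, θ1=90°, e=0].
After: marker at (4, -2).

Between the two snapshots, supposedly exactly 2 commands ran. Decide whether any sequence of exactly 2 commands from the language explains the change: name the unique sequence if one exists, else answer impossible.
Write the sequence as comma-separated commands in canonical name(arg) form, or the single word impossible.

begin: [θ0=90°, θ1=90°, e=0]
step 1 (rotate(0, -90)): [θ0=0°, θ1=90°, e=0]
step 2 (rotate(0, -90)): [θ0=270°, θ1=90°, e=0]
no rival 2-sequence matches.

rotate(0, -90), rotate(0, -90)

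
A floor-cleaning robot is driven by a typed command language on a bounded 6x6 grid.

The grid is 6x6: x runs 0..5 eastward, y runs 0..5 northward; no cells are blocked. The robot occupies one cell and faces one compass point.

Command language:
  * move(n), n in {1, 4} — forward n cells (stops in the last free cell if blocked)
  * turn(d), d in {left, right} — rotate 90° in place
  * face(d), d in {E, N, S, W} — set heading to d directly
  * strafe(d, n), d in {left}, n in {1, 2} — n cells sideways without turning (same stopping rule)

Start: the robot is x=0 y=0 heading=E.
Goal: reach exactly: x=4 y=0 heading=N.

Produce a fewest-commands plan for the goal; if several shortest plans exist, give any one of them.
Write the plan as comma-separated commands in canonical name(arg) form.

move(4), turn(left)

t0: x=0 y=0 heading=E
step 1 (move(4)): x=4 y=0 heading=E
step 2 (turn(left)): x=4 y=0 heading=N
no 1-step plan works, so 2 is optimal.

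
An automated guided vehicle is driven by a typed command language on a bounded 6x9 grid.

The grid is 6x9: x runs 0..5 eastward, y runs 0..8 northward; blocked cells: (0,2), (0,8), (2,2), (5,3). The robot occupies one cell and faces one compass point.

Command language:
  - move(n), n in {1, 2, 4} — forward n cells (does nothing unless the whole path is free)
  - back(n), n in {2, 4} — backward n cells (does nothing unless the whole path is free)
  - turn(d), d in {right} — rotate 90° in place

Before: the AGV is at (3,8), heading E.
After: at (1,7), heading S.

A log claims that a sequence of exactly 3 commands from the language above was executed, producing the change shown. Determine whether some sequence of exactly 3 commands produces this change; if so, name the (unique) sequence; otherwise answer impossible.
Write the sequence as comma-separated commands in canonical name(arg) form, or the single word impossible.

key: position moved to (1,7) AND the heading swung to S — translation plus rotation needed
from: at (3,8), heading E
t=1 back(2) ⇒ at (1,8), heading E
t=2 turn(right) ⇒ at (1,8), heading S
t=3 move(1) ⇒ at (1,7), heading S
no rival 3-sequence matches.

back(2), turn(right), move(1)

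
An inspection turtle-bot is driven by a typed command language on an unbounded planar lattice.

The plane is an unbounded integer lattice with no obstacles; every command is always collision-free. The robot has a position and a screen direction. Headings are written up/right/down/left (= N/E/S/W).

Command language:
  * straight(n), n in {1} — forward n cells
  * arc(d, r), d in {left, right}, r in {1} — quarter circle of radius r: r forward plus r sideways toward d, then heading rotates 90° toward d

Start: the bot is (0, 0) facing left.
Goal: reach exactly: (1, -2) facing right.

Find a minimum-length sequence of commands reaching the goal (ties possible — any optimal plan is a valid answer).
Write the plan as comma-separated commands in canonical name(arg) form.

begin: (0, 0) facing left
t=1 arc(left, 1) ⇒ (-1, -1) facing down
t=2 arc(left, 1) ⇒ (0, -2) facing right
t=3 straight(1) ⇒ (1, -2) facing right
shorter routes all fall short; 3 is best.

arc(left, 1), arc(left, 1), straight(1)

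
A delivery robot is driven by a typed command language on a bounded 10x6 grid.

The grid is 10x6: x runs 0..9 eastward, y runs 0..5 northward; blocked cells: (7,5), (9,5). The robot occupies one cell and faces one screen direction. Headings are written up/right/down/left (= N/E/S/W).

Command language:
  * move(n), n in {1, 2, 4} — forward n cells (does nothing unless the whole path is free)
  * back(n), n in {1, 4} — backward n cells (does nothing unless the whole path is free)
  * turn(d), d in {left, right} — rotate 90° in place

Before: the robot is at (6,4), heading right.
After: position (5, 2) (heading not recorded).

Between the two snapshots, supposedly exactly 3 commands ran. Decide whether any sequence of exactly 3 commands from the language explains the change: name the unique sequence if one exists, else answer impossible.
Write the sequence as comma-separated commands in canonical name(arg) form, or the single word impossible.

key: running move(2) before back(1) would end elsewhere — order is forced
begin: at (6,4), heading right
step 1 (back(1)): at (5,4), heading right
step 2 (turn(right)): at (5,4), heading down
step 3 (move(2)): at (5,2), heading down
all 343 alternatives checked — unique.

back(1), turn(right), move(2)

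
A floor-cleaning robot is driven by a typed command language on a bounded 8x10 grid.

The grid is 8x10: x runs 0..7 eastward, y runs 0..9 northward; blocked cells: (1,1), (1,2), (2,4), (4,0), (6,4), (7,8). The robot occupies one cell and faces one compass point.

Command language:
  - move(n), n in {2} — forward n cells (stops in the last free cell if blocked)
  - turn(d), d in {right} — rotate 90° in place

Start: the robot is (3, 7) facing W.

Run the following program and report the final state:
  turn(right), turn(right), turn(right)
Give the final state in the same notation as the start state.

begin: (3, 7) facing W
1. turn(right) → (3, 7) facing N
2. turn(right) → (3, 7) facing E
3. turn(right) → (3, 7) facing S

(3, 7) facing S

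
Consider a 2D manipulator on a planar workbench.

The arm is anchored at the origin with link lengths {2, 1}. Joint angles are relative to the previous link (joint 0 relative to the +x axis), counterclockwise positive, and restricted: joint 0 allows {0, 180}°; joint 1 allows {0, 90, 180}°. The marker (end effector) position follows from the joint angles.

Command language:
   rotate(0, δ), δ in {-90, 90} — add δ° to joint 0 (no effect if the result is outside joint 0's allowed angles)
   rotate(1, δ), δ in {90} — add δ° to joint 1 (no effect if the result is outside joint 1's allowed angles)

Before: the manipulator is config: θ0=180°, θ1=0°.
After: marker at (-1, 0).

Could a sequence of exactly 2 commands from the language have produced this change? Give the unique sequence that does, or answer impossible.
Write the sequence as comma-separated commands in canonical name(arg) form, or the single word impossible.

start: config: θ0=180°, θ1=0°
[1] after rotate(1, 90): config: θ0=180°, θ1=90°
[2] after rotate(1, 90): config: θ0=180°, θ1=180°
no rival 2-sequence matches.

rotate(1, 90), rotate(1, 90)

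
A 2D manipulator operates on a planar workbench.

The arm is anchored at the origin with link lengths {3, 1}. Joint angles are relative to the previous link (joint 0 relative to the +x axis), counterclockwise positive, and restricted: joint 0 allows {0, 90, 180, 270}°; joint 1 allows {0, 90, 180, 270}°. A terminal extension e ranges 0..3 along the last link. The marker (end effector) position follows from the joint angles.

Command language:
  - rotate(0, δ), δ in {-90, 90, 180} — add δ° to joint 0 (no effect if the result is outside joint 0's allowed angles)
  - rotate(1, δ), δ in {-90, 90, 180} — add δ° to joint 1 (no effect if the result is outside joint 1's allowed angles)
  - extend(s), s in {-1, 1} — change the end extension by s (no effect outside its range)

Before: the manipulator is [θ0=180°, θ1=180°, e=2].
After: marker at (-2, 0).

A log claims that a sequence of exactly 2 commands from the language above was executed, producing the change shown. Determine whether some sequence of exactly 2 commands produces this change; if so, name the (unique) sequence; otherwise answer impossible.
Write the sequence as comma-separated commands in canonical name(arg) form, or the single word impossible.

extend(-1), extend(-1)

start: [θ0=180°, θ1=180°, e=2]
step 1 (extend(-1)): [θ0=180°, θ1=180°, e=1]
step 2 (extend(-1)): [θ0=180°, θ1=180°, e=0]
uniquely the one of 64 2-step routes that fits.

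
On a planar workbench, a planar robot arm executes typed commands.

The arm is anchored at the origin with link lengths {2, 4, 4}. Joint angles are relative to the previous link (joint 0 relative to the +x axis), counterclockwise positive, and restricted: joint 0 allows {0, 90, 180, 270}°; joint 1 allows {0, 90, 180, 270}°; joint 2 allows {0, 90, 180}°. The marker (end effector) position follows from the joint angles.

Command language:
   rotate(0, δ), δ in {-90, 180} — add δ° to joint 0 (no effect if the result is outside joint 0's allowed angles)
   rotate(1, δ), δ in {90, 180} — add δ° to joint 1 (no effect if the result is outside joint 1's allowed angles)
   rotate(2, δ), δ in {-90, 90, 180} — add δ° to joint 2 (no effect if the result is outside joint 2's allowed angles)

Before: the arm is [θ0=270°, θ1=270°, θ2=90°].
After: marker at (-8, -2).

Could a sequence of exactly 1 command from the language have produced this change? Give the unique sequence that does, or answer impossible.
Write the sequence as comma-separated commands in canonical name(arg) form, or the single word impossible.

rotate(2, -90)

begin: [θ0=270°, θ1=270°, θ2=90°]
step 1 (rotate(2, -90)): [θ0=270°, θ1=270°, θ2=0°]
no rival 1-sequence matches.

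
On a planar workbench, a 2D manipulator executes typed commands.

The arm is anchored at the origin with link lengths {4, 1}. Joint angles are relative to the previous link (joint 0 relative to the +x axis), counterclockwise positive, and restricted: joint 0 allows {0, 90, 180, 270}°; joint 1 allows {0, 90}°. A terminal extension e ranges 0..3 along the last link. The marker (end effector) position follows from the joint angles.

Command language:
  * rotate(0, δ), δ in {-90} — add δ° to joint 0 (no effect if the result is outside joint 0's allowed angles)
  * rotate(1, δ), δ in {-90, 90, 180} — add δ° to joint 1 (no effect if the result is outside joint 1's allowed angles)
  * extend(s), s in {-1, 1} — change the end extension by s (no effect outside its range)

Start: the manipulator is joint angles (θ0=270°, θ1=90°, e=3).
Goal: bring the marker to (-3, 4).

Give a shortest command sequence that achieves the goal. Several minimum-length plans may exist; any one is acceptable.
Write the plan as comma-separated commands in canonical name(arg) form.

from: joint angles (θ0=270°, θ1=90°, e=3)
1. extend(-1) → joint angles (θ0=270°, θ1=90°, e=2)
2. rotate(0, -90) → joint angles (θ0=180°, θ1=90°, e=2)
3. rotate(0, -90) → joint angles (θ0=90°, θ1=90°, e=2)
no 2-step plan works, so 3 is optimal.

extend(-1), rotate(0, -90), rotate(0, -90)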